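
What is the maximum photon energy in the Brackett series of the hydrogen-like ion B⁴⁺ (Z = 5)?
21.259 eV

The series limit corresponds to the transition from n = ∞ to n = 4.
This is the highest energy (shortest wavelength) transition in the Brackett series.

E_∞ = 0 eV
E_4 = -13.6057 × 5² / 4² = -21.259 eV

Energy at series limit:
ΔE = E_∞ - E_4 = 0 - (-21.259) = 21.259 eV

This energy equals the ionization energy from the n = 4 state of B⁴⁺.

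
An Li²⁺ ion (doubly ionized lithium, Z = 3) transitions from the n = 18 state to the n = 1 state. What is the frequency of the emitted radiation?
2.95e+16 Hz

First, find the transition energy:
E_18 = -13.6057 × 3² / 18² = -0.37793611 eV
E_1 = -13.6057 × 3² / 1² = -122.45130000 eV
|ΔE| = |E_1 - E_18| = 122.07336389 eV

Convert to Joules: E = 122.07336389 eV × (1.602177 × 10⁻¹⁹ J/eV) = 1.9558e-17 J

Using E = hf:
f = E/h = 1.9558e-17 J / (6.62607 × 10⁻³⁴ J·s)
f = 2.95e+16 Hz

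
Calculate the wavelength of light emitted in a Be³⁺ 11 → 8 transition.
773.776 nm

First, find the transition energy using E_n = -13.6057 Z² / n² eV:
E_11 = -13.6057 × 4² / 11² = -1.7991008 eV
E_8 = -13.6057 × 4² / 8² = -3.4014250 eV

Photon energy: |ΔE| = |E_8 - E_11| = 1.6023242 eV

Convert to wavelength using E = hc/λ with hc = 1239.84 eV·nm:
λ = hc/E = 1239.84 eV·nm / 1.6023242 eV
λ = 773.776 nm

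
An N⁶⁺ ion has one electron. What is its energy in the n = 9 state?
-8.2306 eV

For hydrogen-like ions, the energy levels scale with Z²:
E_n = -13.6057 Z² / n² eV

For N⁶⁺ (Z = 7) at n = 9:
E_9 = -13.6057 × 7² / 9²
E_9 = -13.6057 × 49 / 81
E_9 = -666.6793 / 81
E_9 = -8.2306 eV

The energy is 49 times more negative than hydrogen at the same n due to the stronger nuclear charge.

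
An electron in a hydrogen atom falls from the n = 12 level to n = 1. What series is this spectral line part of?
Lyman series

The spectral series in hydrogen are named based on the final (lower) energy level:
- Lyman series: n_final = 1 (ultraviolet)
- Balmer series: n_final = 2 (visible/near-UV)
- Paschen series: n_final = 3 (infrared)
- Brackett series: n_final = 4 (infrared)
- Pfund series: n_final = 5 (far infrared)

Since this transition ends at n = 1, it belongs to the Lyman series.

For reference, this 12 → 1 line has photon energy
ΔE = 13.6057 eV × (1/1² - 1/12²) = 13.51122 eV,
corresponding to wavelength λ = hc/ΔE = 1239.84 eV·nm / 13.51122 eV = 91.764 nm in the ultraviolet region.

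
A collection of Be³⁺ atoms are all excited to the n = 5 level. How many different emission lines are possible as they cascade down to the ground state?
10

The electron can occupy levels n = 1, 2, ..., 5 during de-excitation — that is m = 5 - 1 + 1 = 5 distinct levels.

The number of distinct spectral lines equals the number of ways to choose 2 of these m levels (each pair gives one possible emission transition):

Number of lines = m(m-1)/2 = 5×4/2 = 10

These correspond to all possible transitions between the 5 levels:
5 → 4, 5 → 3, 5 → 2, 5 → 1, 4 → 3, 4 → 2, 4 → 1, 3 → 2...

Each transition produces a photon with a unique energy (and thus wavelength). This count does not depend on Z.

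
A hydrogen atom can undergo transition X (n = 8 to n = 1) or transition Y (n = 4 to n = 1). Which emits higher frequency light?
8 → 1

Calculate the energy for each transition:

Transition 8 → 1:
ΔE₁ = |E_1 - E_8| = |-13.6057/1² - (-13.6057/8²)|
ΔE₁ = |-13.605700000 - (-0.212589063)| = 13.393111 eV

Transition 4 → 1:
ΔE₂ = |E_1 - E_4| = |-13.6057/1² - (-13.6057/4²)|
ΔE₂ = |-13.605700000 - (-0.850356250)| = 12.755344 eV

Since 13.393111 eV > 12.755344 eV, the transition 8 → 1 emits the more energetic photon.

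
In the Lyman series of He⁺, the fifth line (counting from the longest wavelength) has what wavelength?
23.43 nm

The lines of a series are numbered from the longest wavelength (smallest ΔE) outward; the fifth line is the transition from n = n_f + 5 to n_f.
The Lyman series has all transitions ending at n_f = 1.

For He⁺ (Z = 2), the fifth line (ε-line) is the jump from n = 6 to n = 1:
E_6 = -13.6057 × 2² / 6² = -1.5117 eV
E_1 = -13.6057 × 2² / 1² = -54.4228 eV
ΔE = E_6 - E_1 = 52.9111 eV

λ = hc/E = 1239.84 eV·nm / 52.9111 eV
λ = 23.43 nm

This is the ε-line of the Lyman series in He⁺.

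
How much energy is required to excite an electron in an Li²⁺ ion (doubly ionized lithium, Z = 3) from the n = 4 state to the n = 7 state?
5.15420 eV

The energy levels of a hydrogen-like atom are E_n = -13.6057 Z² eV / n².

Energy at n = 4: E_4 = -13.6057 × 3² / 4² = -7.65320625 eV
Energy at n = 7: E_7 = -13.6057 × 3² / 7² = -2.49900612 eV

The excitation energy is the difference:
ΔE = E_7 - E_4
ΔE = -2.49900612 - (-7.65320625)
ΔE = 5.15420 eV

Since this is positive, energy must be absorbed (photon absorption).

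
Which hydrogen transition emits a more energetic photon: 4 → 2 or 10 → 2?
10 → 2

Calculate the energy for each transition:

Transition 4 → 2:
ΔE₁ = |E_2 - E_4| = |-13.6057/2² - (-13.6057/4²)|
ΔE₁ = |-3.40142500 - (-0.85035625)| = 2.55107 eV

Transition 10 → 2:
ΔE₂ = |E_2 - E_10| = |-13.6057/2² - (-13.6057/10²)|
ΔE₂ = |-3.40142500 - (-0.13605700)| = 3.26537 eV

Since 3.26537 eV > 2.55107 eV, the transition 10 → 2 emits the more energetic photon.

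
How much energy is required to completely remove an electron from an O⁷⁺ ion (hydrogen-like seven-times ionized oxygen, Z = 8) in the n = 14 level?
4.44268 eV

The ionization energy is the energy needed to remove the electron completely (n → ∞).

For a hydrogen-like ion with Z = 8, E_n = -13.6057 Z² / n² eV.

At n = 14: E_14 = -13.6057 × 8² / 14² = -4.44267755 eV
At n = ∞: E_∞ = 0 eV

Ionization energy = E_∞ - E_14 = 0 - (-4.44267755) = 4.44267755 eV
Ionization energy ≈ 4.44268 eV

This is also called the binding energy of the electron in state n = 14.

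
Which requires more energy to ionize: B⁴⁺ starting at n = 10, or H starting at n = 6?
B⁴⁺ at n = 10 (E = -3.401 eV)

Using E_n = -13.6057 Z² / n² eV:

B⁴⁺ (Z = 5) at n = 10:
E = -13.6057 × 5² / 10² = -13.6057 × 25 / 100 = -3.401425 eV

H (Z = 1) at n = 6:
E = -13.6057 × 1² / 6² = -13.6057 × 1 / 36 = -0.377936 eV

Since -3.401425 eV < -0.377936 eV,
B⁴⁺ at n = 10 is more tightly bound (requires more energy to ionize).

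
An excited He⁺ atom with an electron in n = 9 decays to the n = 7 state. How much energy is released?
0.44 eV

The energy levels are E_n = -13.6057 Z² eV / n².

Energy at n = 9: E_9 = -13.6057 × 2² / 9² = -0.67189 eV
Energy at n = 7: E_7 = -13.6057 × 2² / 7² = -1.11067 eV

For emission (electron falling to lower state), the photon energy is:
E_photon = E_9 - E_7 = |-0.67189 - (-1.11067)|
E_photon = 0.44 eV

This energy is carried away by the emitted photon.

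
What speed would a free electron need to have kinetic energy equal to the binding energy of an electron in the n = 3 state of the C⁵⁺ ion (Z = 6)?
4.3754e+06 m/s (or 1.4595% of c)

The binding energy at n = 3 for C⁵⁺ is:
E_3 = -13.6057 × 6²/3² = -54.422800 eV
|E_3| = 54.422800 eV

Convert to Joules:
KE = 54.422800 eV × (1.602177 × 10⁻¹⁹ J/eV) = 8.719496e-18 J

Using KE = ½mv²:
v = √(2·KE/m_e)
v = √(2 × 8.719496e-18 J / 9.10938 × 10⁻³¹ kg)
v = 4.3754e+06 m/s

This is approximately 1.4595% the speed of light.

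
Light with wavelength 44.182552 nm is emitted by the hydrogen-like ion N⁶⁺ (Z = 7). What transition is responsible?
n = 7 → n = 4

First, find the photon energy from the wavelength (hc = 1239.84 eV·nm):
E = hc/λ = 1239.84 eV·nm / 44.182552 nm = 28.061756 eV

The energy levels of N⁶⁺ satisfy E_n = -13.6057 × 7² / n² eV, so an emission n_i → n_f releases
ΔE = 13.6057 × 7² × (1/n_f² − 1/n_i²) eV.

Setting ΔE equal to the photon energy:
1/n_f² − 1/n_i² = 28.061756 / (13.6057 × 7²) = 0.042091836

Since 1/n_i² must be positive, we need 1/n_f² > 0.042091836, i.e. n_f ≤ 4. For each allowed n_f, solve n_i = (1/n_f² − 0.042091836)^(−1/2) and check whether it is a whole number:
  n_f = 1: 1/n_i² = 1.000000000 − 0.042091836 = 0.957908164 → n_i = 1.022  (not an integer) ✗
  n_f = 2: 1/n_i² = 0.250000000 − 0.042091836 = 0.207908164 → n_i = 2.193  (not an integer) ✗
  n_f = 3: 1/n_i² = 0.111111111 − 0.042091836 = 0.069019275 → n_i = 3.806  (not an integer) ✗
  n_f = 4: 1/n_i² = 0.062500000 − 0.042091836 = 0.020408164 → n_i = 7.000  → integer, n_i = 7 ✓

Only n_f = 4 gives an integer upper level, n_i = 7.

The transition is from n = 7 to n = 4 (emission).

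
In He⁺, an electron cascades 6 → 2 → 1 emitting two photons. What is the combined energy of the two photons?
52.911 eV

The energy levels of He⁺ are E_n = -13.6057 × 2² / n² eV.

First transition (6 → 2):
ΔE₁ = |E_2 - E_6|
ΔE₁ = |-13.605700000 - (-1.511744444)| = 12.093956 eV

Second transition (2 → 1):
ΔE₂ = |E_1 - E_2|
ΔE₂ = |-54.422800000 - (-13.605700000)| = 40.817100 eV

Total energy released:
E_total = ΔE₁ + ΔE₂ = 12.093956 + 40.817100 = 52.911 eV

Note: This equals the direct transition 6 → 1: 52.911 eV ✓
Energy is conserved regardless of the path taken.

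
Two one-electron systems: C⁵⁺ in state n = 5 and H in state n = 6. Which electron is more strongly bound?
C⁵⁺ at n = 5 (E = -19.5922 eV)

Using E_n = -13.6057 Z² / n² eV:

C⁵⁺ (Z = 6) at n = 5:
E = -13.6057 × 6² / 5² = -13.6057 × 36 / 25 = -19.5922080 eV

H (Z = 1) at n = 6:
E = -13.6057 × 1² / 6² = -13.6057 × 1 / 36 = -0.3779361 eV

Since -19.5922080 eV < -0.3779361 eV,
C⁵⁺ at n = 5 is more tightly bound (requires more energy to ionize).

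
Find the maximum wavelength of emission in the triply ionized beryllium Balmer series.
41.006931 nm

The longest wavelength corresponds to the smallest energy transition in the series.
The Balmer series has all transitions ending at n_f = 2.

For Be³⁺ (Z = 4), the first line (α-line) is the jump from n = 3 to n = 2:
E_3 = -13.6057 × 4² / 3² = -24.18791111 eV
E_2 = -13.6057 × 4² / 2² = -54.42280000 eV
ΔE = E_3 - E_2 = 30.23488889 eV

λ = hc/E = 1239.84 eV·nm / 30.23488889 eV
λ = 41.006931 nm

This is the α-line of the Balmer series in Be³⁺.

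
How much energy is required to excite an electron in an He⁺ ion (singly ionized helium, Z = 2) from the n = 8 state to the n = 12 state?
0.47242 eV

The energy levels of a hydrogen-like atom are E_n = -13.6057 Z² eV / n².

Energy at n = 8: E_8 = -13.6057 × 2² / 8² = -0.85035625 eV
Energy at n = 12: E_12 = -13.6057 × 2² / 12² = -0.37793611 eV

The excitation energy is the difference:
ΔE = E_12 - E_8
ΔE = -0.37793611 - (-0.85035625)
ΔE = 0.47242 eV

Since this is positive, energy must be absorbed (photon absorption).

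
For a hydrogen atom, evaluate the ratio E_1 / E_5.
25.000000

Using E_n = -13.6057 Z² / n² eV with Z = 1:

E_1 = -13.6057 / 1² = -13.6057 / 1 = -13.605700000000 eV
E_5 = -13.6057 / 5² = -13.6057 / 25 = -0.544228000000 eV

The ratio is:
E_1/E_5 = (-13.605700000000) / (-0.544228000000)
E_1/E_5 = (-13.6057/1) / (-13.6057/25)
E_1/E_5 = 25/1
E_1/E_5 = 25.000000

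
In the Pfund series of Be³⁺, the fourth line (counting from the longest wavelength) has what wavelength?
205.95 nm

The lines of a series are numbered from the longest wavelength (smallest ΔE) outward; the fourth line is the transition from n = n_f + 4 to n_f.
The Pfund series has all transitions ending at n_f = 5.

For Be³⁺ (Z = 4), the fourth line (δ-line) is the jump from n = 9 to n = 5:
E_9 = -13.6057 × 4² / 9² = -2.687546 eV
E_5 = -13.6057 × 4² / 5² = -8.707648 eV
ΔE = E_9 - E_5 = 6.020102 eV

λ = hc/E = 1239.84 eV·nm / 6.020102 eV
λ = 205.95 nm

This is the δ-line of the Pfund series in Be³⁺.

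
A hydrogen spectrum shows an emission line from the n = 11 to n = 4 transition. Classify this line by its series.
Brackett series

The spectral series in hydrogen are named based on the final (lower) energy level:
- Lyman series: n_final = 1 (ultraviolet)
- Balmer series: n_final = 2 (visible/near-UV)
- Paschen series: n_final = 3 (infrared)
- Brackett series: n_final = 4 (infrared)
- Pfund series: n_final = 5 (far infrared)

Since this transition ends at n = 4, it belongs to the Brackett series.

For reference, this 11 → 4 line has photon energy
ΔE = 13.6057 eV × (1/4² - 1/11²) = 0.73791245 eV,
corresponding to wavelength λ = hc/ΔE = 1239.84 eV·nm / 0.73791245 eV = 1680.20 nm in the infrared region.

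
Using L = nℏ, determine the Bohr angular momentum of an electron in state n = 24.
2.53e-33 J·s (or 24ℏ)

In the Bohr model, angular momentum is quantized:
L = nℏ

where ℏ = h/(2π) = 1.0546e-34 J·s

For n = 24:
L = 24 × 1.0546e-34 J·s
L = 2.53e-33 J·s

This can also be written as L = 24ℏ.
The angular momentum is an integer multiple of the reduced Planck constant.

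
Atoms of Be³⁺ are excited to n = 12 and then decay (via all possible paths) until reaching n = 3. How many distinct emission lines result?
45

The electron can occupy levels n = 3, 4, ..., 12 during de-excitation — that is m = 12 - 3 + 1 = 10 distinct levels.

The number of distinct spectral lines equals the number of ways to choose 2 of these m levels (each pair gives one possible emission transition):

Number of lines = m(m-1)/2 = 10×9/2 = 45

These correspond to all possible transitions between the 10 levels:
12 → 11, 12 → 10, 12 → 9, 12 → 8, 12 → 7, 12 → 6, 12 → 5, 12 → 4...

Each transition produces a photon with a unique energy (and thus wavelength). This count does not depend on Z.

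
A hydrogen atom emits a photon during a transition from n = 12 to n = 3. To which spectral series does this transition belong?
Paschen series

The spectral series in hydrogen are named based on the final (lower) energy level:
- Lyman series: n_final = 1 (ultraviolet)
- Balmer series: n_final = 2 (visible/near-UV)
- Paschen series: n_final = 3 (infrared)
- Brackett series: n_final = 4 (infrared)
- Pfund series: n_final = 5 (far infrared)

Since this transition ends at n = 3, it belongs to the Paschen series.

For reference, this 12 → 3 line has photon energy
ΔE = 13.6057 eV × (1/3² - 1/12²) = 1.417260417 eV,
corresponding to wavelength λ = hc/ΔE = 1239.84 eV·nm / 1.417260417 eV = 874.81453 nm in the infrared region.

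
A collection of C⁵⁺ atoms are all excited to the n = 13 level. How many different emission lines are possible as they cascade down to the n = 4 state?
45

The electron can occupy levels n = 4, 5, ..., 13 during de-excitation — that is m = 13 - 4 + 1 = 10 distinct levels.

The number of distinct spectral lines equals the number of ways to choose 2 of these m levels (each pair gives one possible emission transition):

Number of lines = m(m-1)/2 = 10×9/2 = 45

These correspond to all possible transitions between the 10 levels:
13 → 12, 13 → 11, 13 → 10, 13 → 9, 13 → 8, 13 → 7, 13 → 6, 13 → 5...

Each transition produces a photon with a unique energy (and thus wavelength). This count does not depend on Z.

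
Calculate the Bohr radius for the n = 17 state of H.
15.293221 nm (or 152.932214 Å)

The Bohr radius formula is:
r_n = n² a₀ / Z

where a₀ = 0.052917721 nm is the Bohr radius.

For H (Z = 1) at n = 17:
r_17 = 17² × 0.052917721 nm / 1
r_17 = 289 × 0.052917721 nm / 1
r_17 = 15.2932214 nm / 1
r_17 = 15.293221 nm

The electron orbits at approximately 15.293221 nm from the nucleus.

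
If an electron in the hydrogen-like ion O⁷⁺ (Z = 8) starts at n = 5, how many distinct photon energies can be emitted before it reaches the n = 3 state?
3

The electron can occupy levels n = 3, 4, ..., 5 during de-excitation — that is m = 5 - 3 + 1 = 3 distinct levels.

The number of distinct spectral lines equals the number of ways to choose 2 of these m levels (each pair gives one possible emission transition):

Number of lines = m(m-1)/2 = 3×2/2 = 3

These correspond to all possible transitions between the 3 levels:
5 → 4, 5 → 3, 4 → 3

Each transition produces a photon with a unique energy (and thus wavelength). This count does not depend on Z.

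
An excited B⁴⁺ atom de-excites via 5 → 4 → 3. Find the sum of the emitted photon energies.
24.187911 eV

The energy levels of B⁴⁺ are E_n = -13.6057 × 5² / n² eV.

First transition (5 → 4):
ΔE₁ = |E_4 - E_5|
ΔE₁ = |-21.258906250000 - (-13.605700000000)| = 7.653206250 eV

Second transition (4 → 3):
ΔE₂ = |E_3 - E_4|
ΔE₂ = |-37.793611111111 - (-21.258906250000)| = 16.534704861 eV

Total energy released:
E_total = ΔE₁ + ΔE₂ = 7.653206250 + 16.534704861 = 24.187911 eV

Note: This equals the direct transition 5 → 3: 24.187911 eV ✓
Energy is conserved regardless of the path taken.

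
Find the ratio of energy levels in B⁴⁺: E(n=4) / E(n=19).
22.5625

Using E_n = -13.6057 Z² / n² eV with Z = 5:

E_4 = -13.6057 × 5² / 4² = -340.1425 / 16 = -21.258906250 eV
E_19 = -13.6057 × 5² / 19² = -340.1425 / 361 = -0.942222992 eV

The ratio is:
E_4/E_19 = (-21.258906250) / (-0.942222992)
E_4/E_19 = (-340.1425/16) / (-340.1425/361)
E_4/E_19 = 361/16
E_4/E_19 = 22.5625
(Note: the Z² factors cancel in the ratio.)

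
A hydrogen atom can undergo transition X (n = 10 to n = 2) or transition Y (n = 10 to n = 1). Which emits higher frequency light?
10 → 1

Calculate the energy for each transition:

Transition 10 → 2:
ΔE₁ = |E_2 - E_10| = |-13.6057/2² - (-13.6057/10²)|
ΔE₁ = |-3.401425000000 - (-0.136057000000)| = 3.265368000 eV

Transition 10 → 1:
ΔE₂ = |E_1 - E_10| = |-13.6057/1² - (-13.6057/10²)|
ΔE₂ = |-13.605700000000 - (-0.136057000000)| = 13.469643000 eV

Since 13.469643000 eV > 3.265368000 eV, the transition 10 → 1 emits the more energetic photon.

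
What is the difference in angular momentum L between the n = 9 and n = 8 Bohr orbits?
1.0546e-34 J·s (or 1ℏ)

In the Bohr model, L_n = nℏ where ℏ = 1.054572e-34 J·s.

L_9 = 9ℏ = 9.491148e-34 J·s
L_8 = 8ℏ = 8.436576e-34 J·s

ΔL = L_9 - L_8 = (9 - 8)ℏ = 1ℏ
ΔL = 1 × 1.054572e-34 J·s = 1.0546e-34 J·s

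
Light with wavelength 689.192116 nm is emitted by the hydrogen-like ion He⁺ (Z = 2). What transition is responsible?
n = 12 → n = 5

First, find the photon energy from the wavelength (hc = 1239.84 eV·nm):
E = hc/λ = 1239.84 eV·nm / 689.192116 nm = 1.7989759 eV

The energy levels of He⁺ satisfy E_n = -13.6057 × 2² / n² eV, so an emission n_i → n_f releases
ΔE = 13.6057 × 2² × (1/n_f² − 1/n_i²) eV.

Setting ΔE equal to the photon energy:
1/n_f² − 1/n_i² = 1.7989759 / (13.6057 × 2²) = 0.033055556

Since 1/n_i² must be positive, we need 1/n_f² > 0.033055556, i.e. n_f ≤ 5. For each allowed n_f, solve n_i = (1/n_f² − 0.033055556)^(−1/2) and check whether it is a whole number:
  n_f = 1: 1/n_i² = 1.000000000 − 0.033055556 = 0.966944444 → n_i = 1.017  (not an integer) ✗
  n_f = 2: 1/n_i² = 0.250000000 − 0.033055556 = 0.216944444 → n_i = 2.147  (not an integer) ✗
  n_f = 3: 1/n_i² = 0.111111111 − 0.033055556 = 0.078055555 → n_i = 3.579  (not an integer) ✗
  n_f = 4: 1/n_i² = 0.062500000 − 0.033055556 = 0.029444444 → n_i = 5.828  (not an integer) ✗
  n_f = 5: 1/n_i² = 0.040000000 − 0.033055556 = 0.006944444 → n_i = 12.000  → integer, n_i = 12 ✓

Only n_f = 5 gives an integer upper level, n_i = 12.

The transition is from n = 12 to n = 5 (emission).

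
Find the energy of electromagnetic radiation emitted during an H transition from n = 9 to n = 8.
0.044617 eV

The energy levels are E_n = -13.6057 eV / n².

Energy at n = 9: E_9 = -13.6057 / 9² = -0.167971605 eV
Energy at n = 8: E_8 = -13.6057 / 8² = -0.212589063 eV

For emission (electron falling to lower state), the photon energy is:
E_photon = E_9 - E_8 = |-0.167971605 - (-0.212589063)|
E_photon = 0.044617 eV

This energy is carried away by the emitted photon.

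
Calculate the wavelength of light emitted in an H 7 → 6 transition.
12365.17 nm

First, find the transition energy using E_n = -13.6057 / n² eV:
E_7 = -13.6057 / 7² = -0.277667347 eV
E_6 = -13.6057 / 6² = -0.377936111 eV

Photon energy: |ΔE| = |E_6 - E_7| = 0.100268764 eV

Convert to wavelength using E = hc/λ with hc = 1239.84 eV·nm:
λ = hc/E = 1239.84 eV·nm / 0.100268764 eV
λ = 12365.17 nm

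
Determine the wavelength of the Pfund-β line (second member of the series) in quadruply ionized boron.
186.04996 nm

The lines of a series are numbered from the longest wavelength (smallest ΔE) outward; the second line is the transition from n = n_f + 2 to n_f.
The Pfund series has all transitions ending at n_f = 5.

For B⁴⁺ (Z = 5), the second line (β-line) is the jump from n = 7 to n = 5:
E_7 = -13.6057 × 5² / 7² = -6.941683673 eV
E_5 = -13.6057 × 5² / 5² = -13.605700000 eV
ΔE = E_7 - E_5 = 6.664016327 eV

λ = hc/E = 1239.84 eV·nm / 6.664016327 eV
λ = 186.04996 nm

This is the β-line of the Pfund series in B⁴⁺.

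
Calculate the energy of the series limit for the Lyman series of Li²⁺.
122.45130 eV

The series limit corresponds to the transition from n = ∞ to n = 1.
This is the highest energy (shortest wavelength) transition in the Lyman series.

E_∞ = 0 eV
E_1 = -13.6057 × 3² / 1² = -122.45130 eV

Energy at series limit:
ΔE = E_∞ - E_1 = 0 - (-122.45130) = 122.45130 eV

This energy equals the ionization energy from the n = 1 state of Li²⁺.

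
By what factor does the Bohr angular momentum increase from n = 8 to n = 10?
1.2500

In the Bohr model, L_n = nℏ, so the ratio is purely the ratio of quantum numbers:

L_10/L_8 = 10ℏ / 8ℏ = 10/8 = 1.2500

The angular momentum scales linearly with n.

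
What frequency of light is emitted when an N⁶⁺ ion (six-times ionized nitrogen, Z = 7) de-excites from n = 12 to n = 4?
8.9557e+15 Hz

First, find the transition energy:
E_12 = -13.6057 × 7² / 12² = -4.629717 eV
E_4 = -13.6057 × 7² / 4² = -41.667456 eV
|ΔE| = |E_4 - E_12| = 37.037739 eV

Convert to Joules: E = 37.037739 eV × (1.602177 × 10⁻¹⁹ J/eV) = 5.934101e-18 J

Using E = hf:
f = E/h = 5.934101e-18 J / (6.62607 × 10⁻³⁴ J·s)
f = 8.9557e+15 Hz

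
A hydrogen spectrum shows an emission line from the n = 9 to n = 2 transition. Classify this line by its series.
Balmer series

The spectral series in hydrogen are named based on the final (lower) energy level:
- Lyman series: n_final = 1 (ultraviolet)
- Balmer series: n_final = 2 (visible/near-UV)
- Paschen series: n_final = 3 (infrared)
- Brackett series: n_final = 4 (infrared)
- Pfund series: n_final = 5 (far infrared)

Since this transition ends at n = 2, it belongs to the Balmer series.

For reference, this 9 → 2 line has photon energy
ΔE = 13.6057 eV × (1/2² - 1/9²) = 3.23345340 eV,
corresponding to wavelength λ = hc/ΔE = 1239.84 eV·nm / 3.23345340 eV = 383.4414 nm in the visible/near-UV region.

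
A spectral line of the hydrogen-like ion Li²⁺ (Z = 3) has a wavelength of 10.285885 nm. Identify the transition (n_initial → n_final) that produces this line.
n = 8 → n = 1

First, find the photon energy from the wavelength (hc = 1239.84 eV·nm):
E = hc/λ = 1239.84 eV·nm / 10.285885 nm = 120.53800 eV

The energy levels of Li²⁺ satisfy E_n = -13.6057 × 3² / n² eV, so an emission n_i → n_f releases
ΔE = 13.6057 × 3² × (1/n_f² − 1/n_i²) eV.

Setting ΔE equal to the photon energy:
1/n_f² − 1/n_i² = 120.53800 / (13.6057 × 3²) = 0.98437501

Since 1/n_i² must be positive, we need 1/n_f² > 0.98437501, i.e. n_f ≤ 1. For each allowed n_f, solve n_i = (1/n_f² − 0.98437501)^(−1/2) and check whether it is a whole number:
  n_f = 1: 1/n_i² = 1.00000000 − 0.98437501 = 0.01562499 → n_i = 8.000  → integer, n_i = 8 ✓

Only n_f = 1 gives an integer upper level, n_i = 8.

The transition is from n = 8 to n = 1 (emission).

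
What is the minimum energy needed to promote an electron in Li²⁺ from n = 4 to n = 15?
7.109 eV

The energy levels of a hydrogen-like atom are E_n = -13.6057 Z² eV / n².

Energy at n = 4: E_4 = -13.6057 × 3² / 4² = -7.653206 eV
Energy at n = 15: E_15 = -13.6057 × 3² / 15² = -0.544228 eV

The excitation energy is the difference:
ΔE = E_15 - E_4
ΔE = -0.544228 - (-7.653206)
ΔE = 7.109 eV

Since this is positive, energy must be absorbed (photon absorption).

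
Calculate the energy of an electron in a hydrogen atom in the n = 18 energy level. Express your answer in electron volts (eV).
-0.04199 eV

The energy levels of a hydrogen-like atom are given by:
E_n = -13.6057 eV / n²

For n = 18:
E_18 = -13.6057 eV / 18²
E_18 = -13.6057 eV / 324
E_18 = -0.04199 eV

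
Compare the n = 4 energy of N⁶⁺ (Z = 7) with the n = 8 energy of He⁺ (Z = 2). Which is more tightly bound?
N⁶⁺ at n = 4 (E = -41.67 eV)

Using E_n = -13.6057 Z² / n² eV:

N⁶⁺ (Z = 7) at n = 4:
E = -13.6057 × 7² / 4² = -13.6057 × 49 / 16 = -41.66746 eV

He⁺ (Z = 2) at n = 8:
E = -13.6057 × 2² / 8² = -13.6057 × 4 / 64 = -0.85036 eV

Since -41.66746 eV < -0.85036 eV,
N⁶⁺ at n = 4 is more tightly bound (requires more energy to ionize).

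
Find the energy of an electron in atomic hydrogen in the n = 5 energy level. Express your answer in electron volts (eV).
-0.544228 eV

The energy levels of a hydrogen-like atom are given by:
E_n = -13.6057 eV / n²

For n = 5:
E_5 = -13.6057 eV / 5²
E_5 = -13.6057 eV / 25
E_5 = -0.544228 eV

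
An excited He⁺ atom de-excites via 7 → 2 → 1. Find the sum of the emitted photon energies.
53.31 eV

The energy levels of He⁺ are E_n = -13.6057 × 2² / n² eV.

First transition (7 → 2):
ΔE₁ = |E_2 - E_7|
ΔE₁ = |-13.60570000 - (-1.11066939)| = 12.49503 eV

Second transition (2 → 1):
ΔE₂ = |E_1 - E_2|
ΔE₂ = |-54.42280000 - (-13.60570000)| = 40.81710 eV

Total energy released:
E_total = ΔE₁ + ΔE₂ = 12.49503 + 40.81710 = 53.31 eV

Note: This equals the direct transition 7 → 1: 53.31 eV ✓
Energy is conserved regardless of the path taken.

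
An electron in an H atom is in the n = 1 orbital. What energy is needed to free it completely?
13.6057 eV

The ionization energy is the energy needed to remove the electron completely (n → ∞).

For hydrogen, E_n = -13.6057 eV / n².

At n = 1: E_1 = -13.6057 / 1² = -13.6057000 eV
At n = ∞: E_∞ = 0 eV

Ionization energy = E_∞ - E_1 = 0 - (-13.6057000) = 13.6057000 eV
Ionization energy ≈ 13.6057 eV

This is also called the binding energy of the electron in state n = 1.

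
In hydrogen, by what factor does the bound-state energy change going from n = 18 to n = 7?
6.612

Using E_n = -13.6057 Z² / n² eV with Z = 1:

E_7 = -13.6057 / 7² = -13.6057 / 49 = -0.277667347 eV
E_18 = -13.6057 / 18² = -13.6057 / 324 = -0.041992901 eV

The ratio is:
E_7/E_18 = (-0.277667347) / (-0.041992901)
E_7/E_18 = (-13.6057/49) / (-13.6057/324)
E_7/E_18 = 324/49
E_7/E_18 = 6.612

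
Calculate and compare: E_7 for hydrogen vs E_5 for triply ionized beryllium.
Be³⁺ at n = 5 (E = -8.7076 eV)

Using E_n = -13.6057 Z² / n² eV:

H (Z = 1) at n = 7:
E = -13.6057 × 1² / 7² = -13.6057 × 1 / 49 = -0.2776673 eV

Be³⁺ (Z = 4) at n = 5:
E = -13.6057 × 4² / 5² = -13.6057 × 16 / 25 = -8.7076480 eV

Since -8.7076480 eV < -0.2776673 eV,
Be³⁺ at n = 5 is more tightly bound (requires more energy to ionize).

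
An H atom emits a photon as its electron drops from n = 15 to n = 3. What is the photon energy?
1.4513 eV

The energy levels are E_n = -13.6057 eV / n².

Energy at n = 15: E_15 = -13.6057 / 15² = -0.0604698 eV
Energy at n = 3: E_3 = -13.6057 / 3² = -1.5117444 eV

For emission (electron falling to lower state), the photon energy is:
E_photon = E_15 - E_3 = |-0.0604698 - (-1.5117444)|
E_photon = 1.4513 eV

This energy is carried away by the emitted photon.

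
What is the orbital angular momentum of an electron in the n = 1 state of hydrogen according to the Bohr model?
1.05457e-34 J·s (or 1ℏ)

In the Bohr model, angular momentum is quantized:
L = nℏ

where ℏ = h/(2π) = 1.0545718e-34 J·s

For n = 1:
L = 1 × 1.0545718e-34 J·s
L = 1.05457e-34 J·s

This can also be written as L = 1ℏ.
The angular momentum is an integer multiple of the reduced Planck constant.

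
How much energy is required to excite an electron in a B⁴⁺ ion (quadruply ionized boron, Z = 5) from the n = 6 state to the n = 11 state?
6.637308 eV

The energy levels of a hydrogen-like atom are E_n = -13.6057 Z² eV / n².

Energy at n = 6: E_6 = -13.6057 × 5² / 6² = -9.448402778 eV
Energy at n = 11: E_11 = -13.6057 × 5² / 11² = -2.811095041 eV

The excitation energy is the difference:
ΔE = E_11 - E_6
ΔE = -2.811095041 - (-9.448402778)
ΔE = 6.637308 eV

Since this is positive, energy must be absorbed (photon absorption).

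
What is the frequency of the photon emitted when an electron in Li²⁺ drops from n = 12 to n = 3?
3.08e+15 Hz

First, find the transition energy:
E_12 = -13.6057 × 3² / 12² = -0.85035625 eV
E_3 = -13.6057 × 3² / 3² = -13.60570000 eV
|ΔE| = |E_3 - E_12| = 12.75534375 eV

Convert to Joules: E = 12.75534375 eV × (1.602177 × 10⁻¹⁹ J/eV) = 2.0436e-18 J

Using E = hf:
f = E/h = 2.0436e-18 J / (6.62607 × 10⁻³⁴ J·s)
f = 3.08e+15 Hz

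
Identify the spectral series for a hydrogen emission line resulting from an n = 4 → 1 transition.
Lyman series

The spectral series in hydrogen are named based on the final (lower) energy level:
- Lyman series: n_final = 1 (ultraviolet)
- Balmer series: n_final = 2 (visible/near-UV)
- Paschen series: n_final = 3 (infrared)
- Brackett series: n_final = 4 (infrared)
- Pfund series: n_final = 5 (far infrared)

Since this transition ends at n = 1, it belongs to the Lyman series.

For reference, this 4 → 1 line has photon energy
ΔE = 13.6057 eV × (1/1² - 1/4²) = 12.7553438 eV,
corresponding to wavelength λ = hc/ΔE = 1239.84 eV·nm / 12.7553438 eV = 97.20161 nm in the ultraviolet region.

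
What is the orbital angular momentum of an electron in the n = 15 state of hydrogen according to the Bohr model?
1.58e-33 J·s (or 15ℏ)

In the Bohr model, angular momentum is quantized:
L = nℏ

where ℏ = h/(2π) = 1.0546e-34 J·s

For n = 15:
L = 15 × 1.0546e-34 J·s
L = 1.58e-33 J·s

This can also be written as L = 15ℏ.
The angular momentum is an integer multiple of the reduced Planck constant.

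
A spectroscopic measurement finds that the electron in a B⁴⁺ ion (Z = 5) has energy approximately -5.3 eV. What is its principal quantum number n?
n = 8

The exact energy levels follow E_n = -13.6057 Z² / n² eV with Z = 5.

The measured value (-5.3 eV) is reported to only 2 significant figures, so we must test candidate n values and see which one matches to that precision.

Candidate energies:
  n = 6:  E = -13.6057 × 5² / 6² = -9.44840 eV
  n = 7:  E = -13.6057 × 5² / 7² = -6.94168 eV
  n = 8:  E = -13.6057 × 5² / 8² = -5.31473 eV  ← matches
  n = 9:  E = -13.6057 × 5² / 9² = -4.19929 eV
  n = 10:  E = -13.6057 × 5² / 10² = -3.40143 eV

Checking against the measurement of -5.3 eV (2 sig figs), only n = 8 agrees:
E_8 = -5.31473 eV, which rounds to -5.3 eV ✓

Therefore n = 8.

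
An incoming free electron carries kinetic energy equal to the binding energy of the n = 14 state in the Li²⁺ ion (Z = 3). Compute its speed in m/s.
4.68791e+05 m/s (or 0.156% of c)

The binding energy at n = 14 for Li²⁺ is:
E_14 = -13.6057 × 3²/14² = -0.624751531 eV
|E_14| = 0.624751531 eV

Convert to Joules:
KE = 0.624751531 eV × (1.602177 × 10⁻¹⁹ J/eV) = 1.0009625e-19 J

Using KE = ½mv²:
v = √(2·KE/m_e)
v = √(2 × 1.0009625e-19 J / 9.10938 × 10⁻³¹ kg)
v = 4.68791e+05 m/s

This is approximately 0.156% the speed of light.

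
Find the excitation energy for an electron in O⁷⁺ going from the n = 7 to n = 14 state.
13.328 eV

The energy levels of a hydrogen-like atom are E_n = -13.6057 Z² eV / n².

Energy at n = 7: E_7 = -13.6057 × 8² / 7² = -17.770710 eV
Energy at n = 14: E_14 = -13.6057 × 8² / 14² = -4.442678 eV

The excitation energy is the difference:
ΔE = E_14 - E_7
ΔE = -4.442678 - (-17.770710)
ΔE = 13.328 eV

Since this is positive, energy must be absorbed (photon absorption).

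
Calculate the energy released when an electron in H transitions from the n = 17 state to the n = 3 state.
1.465 eV

The energy levels are E_n = -13.6057 eV / n².

Energy at n = 17: E_17 = -13.6057 / 17² = -0.047079 eV
Energy at n = 3: E_3 = -13.6057 / 3² = -1.511744 eV

For emission (electron falling to lower state), the photon energy is:
E_photon = E_17 - E_3 = |-0.047079 - (-1.511744)|
E_photon = 1.465 eV

This energy is carried away by the emitted photon.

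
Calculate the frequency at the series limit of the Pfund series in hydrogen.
1.31594e+14 Hz

The series limit corresponds to the transition from n = ∞ to n = 5.
This is the highest energy (shortest wavelength) transition in the Pfund series.

E_∞ = 0 eV
E_5 = -13.6057 / 5² = -0.544228000 eV

Energy at series limit:
ΔE = E_∞ - E_5 = 0 - (-0.544228000) = 0.544228000 eV
E = 0.544228000 eV × (1.602177 × 10⁻¹⁹ J/eV) = 8.7194958e-20 J
f = E/h = 8.7194958e-20 J / (6.62607 × 10⁻³⁴ J·s) = 1.31594e+14 Hz

This energy equals the ionization energy from the n = 5 state of hydrogen.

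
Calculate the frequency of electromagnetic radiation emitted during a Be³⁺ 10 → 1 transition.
5.21e+16 Hz

First, find the transition energy:
E_10 = -13.6057 × 4² / 10² = -2.17691200 eV
E_1 = -13.6057 × 4² / 1² = -217.69120000 eV
|ΔE| = |E_1 - E_10| = 215.51428800 eV

Convert to Joules: E = 215.51428800 eV × (1.602177 × 10⁻¹⁹ J/eV) = 3.4529e-17 J

Using E = hf:
f = E/h = 3.4529e-17 J / (6.62607 × 10⁻³⁴ J·s)
f = 5.21e+16 Hz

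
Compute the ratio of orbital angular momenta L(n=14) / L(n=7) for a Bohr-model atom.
2.00000

In the Bohr model, L_n = nℏ, so the ratio is purely the ratio of quantum numbers:

L_14/L_7 = 14ℏ / 7ℏ = 14/7 = 2.00000

The angular momentum scales linearly with n.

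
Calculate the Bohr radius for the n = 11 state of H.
6.4030 nm (or 64.0304 Å)

The Bohr radius formula is:
r_n = n² a₀ / Z

where a₀ = 0.0529177 nm is the Bohr radius.

For H (Z = 1) at n = 11:
r_11 = 11² × 0.0529177 nm / 1
r_11 = 121 × 0.0529177 nm / 1
r_11 = 6.40304 nm / 1
r_11 = 6.4030 nm

The electron orbits at approximately 6.4030 nm from the nucleus.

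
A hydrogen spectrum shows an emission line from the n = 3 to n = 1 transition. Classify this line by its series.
Lyman series

The spectral series in hydrogen are named based on the final (lower) energy level:
- Lyman series: n_final = 1 (ultraviolet)
- Balmer series: n_final = 2 (visible/near-UV)
- Paschen series: n_final = 3 (infrared)
- Brackett series: n_final = 4 (infrared)
- Pfund series: n_final = 5 (far infrared)

Since this transition ends at n = 1, it belongs to the Lyman series.

For reference, this 3 → 1 line has photon energy
ΔE = 13.6057 eV × (1/1² - 1/3²) = 12.09396 eV,
corresponding to wavelength λ = hc/ΔE = 1239.84 eV·nm / 12.09396 eV = 102.52 nm in the ultraviolet region.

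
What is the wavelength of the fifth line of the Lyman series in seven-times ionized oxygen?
1.465 nm

The lines of a series are numbered from the longest wavelength (smallest ΔE) outward; the fifth line is the transition from n = n_f + 5 to n_f.
The Lyman series has all transitions ending at n_f = 1.

For O⁷⁺ (Z = 8), the fifth line (ε-line) is the jump from n = 6 to n = 1:
E_6 = -13.6057 × 8² / 6² = -24.18791 eV
E_1 = -13.6057 × 8² / 1² = -870.76480 eV
ΔE = E_6 - E_1 = 846.57689 eV

λ = hc/E = 1239.84 eV·nm / 846.57689 eV
λ = 1.465 nm

This is the ε-line of the Lyman series in O⁷⁺.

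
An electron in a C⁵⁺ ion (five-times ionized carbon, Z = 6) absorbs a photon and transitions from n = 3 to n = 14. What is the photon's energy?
51.92379 eV

The energy levels of a hydrogen-like atom are E_n = -13.6057 Z² eV / n².

Energy at n = 3: E_3 = -13.6057 × 6² / 3² = -54.42280000 eV
Energy at n = 14: E_14 = -13.6057 × 6² / 14² = -2.49900612 eV

The excitation energy is the difference:
ΔE = E_14 - E_3
ΔE = -2.49900612 - (-54.42280000)
ΔE = 51.92379 eV

Since this is positive, energy must be absorbed (photon absorption).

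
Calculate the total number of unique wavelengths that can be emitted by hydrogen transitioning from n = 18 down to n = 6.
78

The electron can occupy levels n = 6, 7, ..., 18 during de-excitation — that is m = 18 - 6 + 1 = 13 distinct levels.

The number of distinct spectral lines equals the number of ways to choose 2 of these m levels (each pair gives one possible emission transition):

Number of lines = m(m-1)/2 = 13×12/2 = 78

These correspond to all possible transitions between the 13 levels:
18 → 17, 18 → 16, 18 → 15, 18 → 14, 18 → 13, 18 → 12, 18 → 11, 18 → 10...

Each transition produces a photon with a unique energy (and thus wavelength). This count does not depend on Z.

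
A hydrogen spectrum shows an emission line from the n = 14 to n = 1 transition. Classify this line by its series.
Lyman series

The spectral series in hydrogen are named based on the final (lower) energy level:
- Lyman series: n_final = 1 (ultraviolet)
- Balmer series: n_final = 2 (visible/near-UV)
- Paschen series: n_final = 3 (infrared)
- Brackett series: n_final = 4 (infrared)
- Pfund series: n_final = 5 (far infrared)

Since this transition ends at n = 1, it belongs to the Lyman series.

For reference, this 14 → 1 line has photon energy
ΔE = 13.6057 eV × (1/1² - 1/14²) = 13.5363 eV,
corresponding to wavelength λ = hc/ΔE = 1239.84 eV·nm / 13.5363 eV = 91.59 nm in the ultraviolet region.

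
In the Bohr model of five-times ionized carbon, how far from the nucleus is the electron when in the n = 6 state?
0.3175 nm (or 3.1751 Å)

The Bohr radius formula is:
r_n = n² a₀ / Z

where a₀ = 0.0529177 nm is the Bohr radius.

For C⁵⁺ (Z = 6) at n = 6:
r_6 = 6² × 0.0529177 nm / 6
r_6 = 36 × 0.0529177 nm / 6
r_6 = 1.90504 nm / 6
r_6 = 0.3175 nm

The electron orbits at approximately 0.3175 nm from the nucleus.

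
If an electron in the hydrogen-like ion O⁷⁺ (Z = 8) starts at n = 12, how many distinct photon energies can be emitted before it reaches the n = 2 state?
55

The electron can occupy levels n = 2, 3, ..., 12 during de-excitation — that is m = 12 - 2 + 1 = 11 distinct levels.

The number of distinct spectral lines equals the number of ways to choose 2 of these m levels (each pair gives one possible emission transition):

Number of lines = m(m-1)/2 = 11×10/2 = 55

These correspond to all possible transitions between the 11 levels:
12 → 11, 12 → 10, 12 → 9, 12 → 8, 12 → 7, 12 → 6, 12 → 5, 12 → 4...

Each transition produces a photon with a unique energy (and thus wavelength). This count does not depend on Z.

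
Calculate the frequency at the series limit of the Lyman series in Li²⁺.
2.96e+16 Hz

The series limit corresponds to the transition from n = ∞ to n = 1.
This is the highest energy (shortest wavelength) transition in the Lyman series.

E_∞ = 0 eV
E_1 = -13.6057 × 3² / 1² = -122.4513 eV

Energy at series limit:
ΔE = E_∞ - E_1 = 0 - (-122.4513) = 122.4513 eV
E = 122.4513 eV × (1.602177 × 10⁻¹⁹ J/eV) = 1.9619e-17 J
f = E/h = 1.9619e-17 J / (6.62607 × 10⁻³⁴ J·s) = 2.96e+16 Hz

This energy equals the ionization energy from the n = 1 state of Li²⁺.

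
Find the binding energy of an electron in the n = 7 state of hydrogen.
0.28 eV

The ionization energy is the energy needed to remove the electron completely (n → ∞).

For hydrogen, E_n = -13.6057 eV / n².

At n = 7: E_7 = -13.6057 / 7² = -0.27767 eV
At n = ∞: E_∞ = 0 eV

Ionization energy = E_∞ - E_7 = 0 - (-0.27767) = 0.27767 eV
Ionization energy ≈ 0.28 eV

This is also called the binding energy of the electron in state n = 7.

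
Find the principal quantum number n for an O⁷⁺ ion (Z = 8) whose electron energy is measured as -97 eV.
n = 3

The exact energy levels follow E_n = -13.6057 Z² / n² eV with Z = 8.

The measured value (-97 eV) is reported to only 2 significant figures, so we must test candidate n values and see which one matches to that precision.

Candidate energies:
  n = 1:  E = -13.6057 × 8² / 1² = -870.76480 eV
  n = 2:  E = -13.6057 × 8² / 2² = -217.69120 eV
  n = 3:  E = -13.6057 × 8² / 3² = -96.75164 eV  ← matches
  n = 4:  E = -13.6057 × 8² / 4² = -54.42280 eV
  n = 5:  E = -13.6057 × 8² / 5² = -34.83059 eV

Checking against the measurement of -97 eV (2 sig figs), only n = 3 agrees:
E_3 = -96.75164 eV, which rounds to -97 eV ✓

Therefore n = 3.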